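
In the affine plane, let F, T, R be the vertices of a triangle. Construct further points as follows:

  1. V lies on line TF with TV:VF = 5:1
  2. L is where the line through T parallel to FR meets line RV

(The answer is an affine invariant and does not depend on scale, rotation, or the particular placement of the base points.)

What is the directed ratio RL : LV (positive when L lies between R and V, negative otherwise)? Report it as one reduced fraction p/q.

RL:LV = -6/5

Set F = (0, 0), T = (1, 0), R = (0, 1); any affine frame gives the same invariant.
1. V lies on line TF with TV:VF = 5:1 ⇒ V = (1/6, 0)
2. L is where the line through T parallel to FR meets line RV ⇒ L = (1, -5)
L = R + t·(V−R) with t = 6, so RL:LV = t:(1−t) = 6:-5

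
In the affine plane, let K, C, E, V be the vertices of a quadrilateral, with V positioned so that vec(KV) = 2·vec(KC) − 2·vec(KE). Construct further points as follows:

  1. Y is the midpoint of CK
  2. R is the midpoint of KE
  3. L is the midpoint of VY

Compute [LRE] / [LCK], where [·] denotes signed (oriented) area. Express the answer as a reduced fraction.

[LRE]:[LCK] = -5/8

Work in coordinates with K = (0, 0), C = (1, 0), E = (0, 1), V = (2, -2).
1. Y is the midpoint of CK ⇒ Y = (1/2, 0)
2. R is the midpoint of KE ⇒ R = (0, 1/2)
3. L is the midpoint of VY ⇒ L = (5/4, -1)
2·[LRE] = -5/8, 2·[LCK] = 1
[LRE]:[LCK] = -5/8:1 = -5/8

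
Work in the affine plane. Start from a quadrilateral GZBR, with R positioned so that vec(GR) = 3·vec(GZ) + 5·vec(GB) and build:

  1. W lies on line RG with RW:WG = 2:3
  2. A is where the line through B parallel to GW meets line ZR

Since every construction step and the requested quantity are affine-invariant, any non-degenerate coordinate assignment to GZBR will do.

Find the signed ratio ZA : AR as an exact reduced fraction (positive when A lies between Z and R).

ZA:AR = -8/3

Assign G = (0, 0), Z = (1, 0), B = (0, 1), R = (3, 5) — the answer is frame-independent, so this choice is without loss of generality.
1. W lies on line RG with RW:WG = 2:3 ⇒ W = (9/5, 3)
2. A is where the line through B parallel to GW meets line ZR ⇒ A = (21/5, 8)
A = Z + t·(R−Z) with t = 8/5, so ZA:AR = t:(1−t) = 8/5:-3/5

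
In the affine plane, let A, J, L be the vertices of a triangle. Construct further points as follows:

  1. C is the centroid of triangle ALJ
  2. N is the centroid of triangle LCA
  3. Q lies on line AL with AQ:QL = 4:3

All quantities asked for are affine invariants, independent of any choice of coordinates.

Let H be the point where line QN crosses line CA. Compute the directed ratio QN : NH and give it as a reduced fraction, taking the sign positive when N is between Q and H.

QN:NH = 5/7

Choose coordinates A = (0, 0), J = (1, 0), L = (0, 1).
1. C is the centroid of triangle ALJ ⇒ C = (1/3, 1/3)
2. N is the centroid of triangle LCA ⇒ N = (1/9, 4/9)
3. Q lies on line AL with AQ:QL = 4:3 ⇒ Q = (0, 4/7)
line QN meets CA at H = (4/15, 4/15)
N = Q + t·(H−Q) with t = 5/12, so QN:NH = 5/12:7/12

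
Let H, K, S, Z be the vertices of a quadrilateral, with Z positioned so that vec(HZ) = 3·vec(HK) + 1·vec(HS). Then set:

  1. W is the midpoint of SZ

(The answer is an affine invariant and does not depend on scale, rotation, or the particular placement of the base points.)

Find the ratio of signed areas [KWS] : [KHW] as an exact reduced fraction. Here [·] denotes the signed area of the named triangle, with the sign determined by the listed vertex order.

Assign H = (0, 0), K = (1, 0), S = (0, 1), Z = (3, 1) — the answer is frame-independent, so this choice is without loss of generality.
1. W is the midpoint of SZ ⇒ W = (3/2, 1)
2·[KWS] = 3/2, 2·[KHW] = -1
[KWS]:[KHW] = 3/2:-1 = -3/2

[KWS]:[KHW] = -3/2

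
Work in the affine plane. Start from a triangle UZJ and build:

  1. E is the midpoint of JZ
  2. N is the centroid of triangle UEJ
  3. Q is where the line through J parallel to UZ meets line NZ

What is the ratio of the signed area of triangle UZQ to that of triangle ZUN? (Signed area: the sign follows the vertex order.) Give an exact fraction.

Assign U = (0, 0), Z = (1, 0), J = (0, 1) — the answer is frame-independent, so this choice is without loss of generality.
1. E is the midpoint of JZ ⇒ E = (1/2, 1/2)
2. N is the centroid of triangle UEJ ⇒ N = (1/6, 1/2)
3. Q is where the line through J parallel to UZ meets line NZ ⇒ Q = (-2/3, 1)
2·[UZQ] = 1, 2·[ZUN] = -1/2
[UZQ]:[ZUN] = 1:-1/2 = -2

[UZQ]:[ZUN] = -2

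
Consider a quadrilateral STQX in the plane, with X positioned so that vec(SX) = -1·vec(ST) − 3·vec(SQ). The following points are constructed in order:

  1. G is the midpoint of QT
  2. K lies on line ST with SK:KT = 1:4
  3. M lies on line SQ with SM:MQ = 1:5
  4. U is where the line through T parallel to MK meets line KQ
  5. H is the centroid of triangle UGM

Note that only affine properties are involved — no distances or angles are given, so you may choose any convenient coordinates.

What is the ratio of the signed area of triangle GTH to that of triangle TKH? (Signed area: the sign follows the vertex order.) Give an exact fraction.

Work in coordinates with S = (0, 0), T = (1, 0), Q = (0, 1), X = (-1, -3).
1. G is the midpoint of QT ⇒ G = (1/2, 1/2)
2. K lies on line ST with SK:KT = 1:4 ⇒ K = (1/5, 0)
3. M lies on line SQ with SM:MQ = 1:5 ⇒ M = (0, 1/6)
4. U is where the line through T parallel to MK meets line KQ ⇒ U = (1/25, 4/5)
5. H is the centroid of triangle UGM ⇒ H = (9/50, 22/45)
2·[GTH] = -149/900, 2·[TKH] = -88/225
[GTH]:[TKH] = -149/900:-88/225 = 149/352

[GTH]:[TKH] = 149/352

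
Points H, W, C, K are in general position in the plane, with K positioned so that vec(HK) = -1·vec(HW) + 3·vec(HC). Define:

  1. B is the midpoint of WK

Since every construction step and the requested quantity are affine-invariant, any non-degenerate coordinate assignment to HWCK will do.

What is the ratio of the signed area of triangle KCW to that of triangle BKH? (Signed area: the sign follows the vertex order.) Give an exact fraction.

Work in coordinates with H = (0, 0), W = (1, 0), C = (0, 1), K = (-1, 3).
1. B is the midpoint of WK ⇒ B = (0, 3/2)
2·[KCW] = 1, 2·[BKH] = 3/2
[KCW]:[BKH] = 1:3/2 = 2/3

[KCW]:[BKH] = 2/3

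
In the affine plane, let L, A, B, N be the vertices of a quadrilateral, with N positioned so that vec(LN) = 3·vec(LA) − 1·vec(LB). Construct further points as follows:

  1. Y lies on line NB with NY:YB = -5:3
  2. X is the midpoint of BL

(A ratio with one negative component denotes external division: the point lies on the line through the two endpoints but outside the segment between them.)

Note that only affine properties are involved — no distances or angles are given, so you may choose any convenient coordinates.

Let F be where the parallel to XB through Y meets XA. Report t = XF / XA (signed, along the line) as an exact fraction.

Assign L = (0, 0), A = (1, 0), B = (0, 1), N = (3, -1) — the answer is frame-independent, so this choice is without loss of generality.
1. Y lies on line NB with NY:YB = -5:3 ⇒ Y = (-9/2, 4)
2. X is the midpoint of BL ⇒ X = (0, 1/2)
through Y parallel to XB: direction (0, 1/2); meets XA at F = (-9/2, 11/4)
F = X + t·(A−X) with t = -9/2

t = -9/2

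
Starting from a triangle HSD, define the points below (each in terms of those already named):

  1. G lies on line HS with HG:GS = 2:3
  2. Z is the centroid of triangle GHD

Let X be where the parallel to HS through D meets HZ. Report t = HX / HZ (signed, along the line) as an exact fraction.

Assign H = (0, 0), S = (1, 0), D = (0, 1) — the answer is frame-independent, so this choice is without loss of generality.
1. G lies on line HS with HG:GS = 2:3 ⇒ G = (2/5, 0)
2. Z is the centroid of triangle GHD ⇒ Z = (2/15, 1/3)
through D parallel to HS: direction (1, 0); meets HZ at X = (2/5, 1)
X = H + t·(Z−H) with t = 3

t = 3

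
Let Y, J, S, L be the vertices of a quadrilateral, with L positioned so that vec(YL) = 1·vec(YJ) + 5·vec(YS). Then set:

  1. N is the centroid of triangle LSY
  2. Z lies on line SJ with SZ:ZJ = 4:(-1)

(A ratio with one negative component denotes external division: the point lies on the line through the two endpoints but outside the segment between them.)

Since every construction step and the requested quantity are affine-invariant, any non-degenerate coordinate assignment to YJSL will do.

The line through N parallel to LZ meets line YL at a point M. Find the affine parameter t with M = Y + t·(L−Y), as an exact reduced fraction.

t = 22/63

Assign Y = (0, 0), J = (1, 0), S = (0, 1), L = (1, 5) — the answer is frame-independent, so this choice is without loss of generality.
1. N is the centroid of triangle LSY ⇒ N = (1/3, 2)
2. Z lies on line SJ with SZ:ZJ = 4:(-1) ⇒ Z = (4/3, -1/3)
through N parallel to LZ: direction (1/3, -16/3); meets YL at M = (22/63, 110/63)
M = Y + t·(L−Y) with t = 22/63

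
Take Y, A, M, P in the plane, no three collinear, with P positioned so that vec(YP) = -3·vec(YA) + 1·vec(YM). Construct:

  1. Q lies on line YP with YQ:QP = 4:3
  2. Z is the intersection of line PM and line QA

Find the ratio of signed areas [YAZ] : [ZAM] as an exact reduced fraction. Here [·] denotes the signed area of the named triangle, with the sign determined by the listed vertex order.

[YAZ]:[ZAM] = 4/15

Assign Y = (0, 0), A = (1, 0), M = (0, 1), P = (-3, 1) — the answer is frame-independent, so this choice is without loss of generality.
1. Q lies on line YP with YQ:QP = 4:3 ⇒ Q = (-12/7, 4/7)
2. Z is the intersection of line PM and line QA ⇒ Z = (-15/4, 1)
2·[YAZ] = 1, 2·[ZAM] = 15/4
[YAZ]:[ZAM] = 1:15/4 = 4/15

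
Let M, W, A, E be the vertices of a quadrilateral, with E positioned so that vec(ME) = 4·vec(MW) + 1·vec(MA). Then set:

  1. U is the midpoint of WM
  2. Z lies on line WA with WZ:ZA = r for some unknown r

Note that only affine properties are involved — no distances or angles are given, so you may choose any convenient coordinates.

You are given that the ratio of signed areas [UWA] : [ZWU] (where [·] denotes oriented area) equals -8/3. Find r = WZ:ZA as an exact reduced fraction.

r = 3/5

Work in coordinates with M = (0, 0), W = (1, 0), A = (0, 1), E = (4, 1).
1. U is the midpoint of WM ⇒ U = (1/2, 0)
2. With WZ:ZA = r, write λ = r/(r+1) so Z = W + λ·(A−W); Z is affine-linear in λ
Every point depending on Z is an affine combination of Z and λ-independent points, so each such coordinate is linear in λ; the λ² term in each signed area is a multiple of (A−W)×(A−W) = 0, so 2·[UWA] and 2·[ZWU] are each linear in λ. Evaluating at λ=0 and λ=1:
  2·[UWA] = 1/2,   2·[ZWU] = -1/2·λ
So [UWA]:[ZWU] = (1/2) / (-1/2·λ). Setting this equal to -8/3:
  1/2 = -8/3·(-1/2·λ)  ⇒  λ = 3/8
Then r = λ/(1−λ) = (3/8)/(5/8) = 3/5. Check: with r = 3/5, Z = (5/8, 3/8) and [UWA]:[ZWU] = -8/3 as required.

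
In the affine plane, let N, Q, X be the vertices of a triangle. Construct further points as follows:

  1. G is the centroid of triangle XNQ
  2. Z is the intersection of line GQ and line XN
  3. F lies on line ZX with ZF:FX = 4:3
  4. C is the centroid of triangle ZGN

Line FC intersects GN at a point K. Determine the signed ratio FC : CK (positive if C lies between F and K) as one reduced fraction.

FC:CK = 26/7

Assign N = (0, 0), Q = (1, 0), X = (0, 1) — the answer is frame-independent, so this choice is without loss of generality.
1. G is the centroid of triangle XNQ ⇒ G = (1/3, 1/3)
2. Z is the intersection of line GQ and line XN ⇒ Z = (0, 1/2)
3. F lies on line ZX with ZF:FX = 4:3 ⇒ F = (0, 11/14)
4. C is the centroid of triangle ZGN ⇒ C = (1/9, 5/18)
line FC meets GN at K = (11/78, 11/78)
C = F + t·(K−F) with t = 26/33, so FC:CK = 26/33:7/33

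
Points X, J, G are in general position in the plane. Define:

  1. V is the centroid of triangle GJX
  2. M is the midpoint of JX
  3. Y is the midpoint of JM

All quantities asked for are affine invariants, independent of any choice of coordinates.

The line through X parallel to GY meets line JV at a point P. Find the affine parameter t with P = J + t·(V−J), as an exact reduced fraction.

t = 12/5

Choose coordinates X = (0, 0), J = (1, 0), G = (0, 1).
1. V is the centroid of triangle GJX ⇒ V = (1/3, 1/3)
2. M is the midpoint of JX ⇒ M = (1/2, 0)
3. Y is the midpoint of JM ⇒ Y = (3/4, 0)
through X parallel to GY: direction (3/4, -1); meets JV at P = (-3/5, 4/5)
P = J + t·(V−J) with t = 12/5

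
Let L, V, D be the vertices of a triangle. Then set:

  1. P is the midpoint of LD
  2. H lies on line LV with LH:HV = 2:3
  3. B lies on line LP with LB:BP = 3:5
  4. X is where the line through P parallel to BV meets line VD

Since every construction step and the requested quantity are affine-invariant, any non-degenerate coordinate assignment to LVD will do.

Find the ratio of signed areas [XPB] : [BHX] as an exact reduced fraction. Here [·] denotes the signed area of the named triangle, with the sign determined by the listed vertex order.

[XPB]:[BHX] = 100/101

Work in coordinates with L = (0, 0), V = (1, 0), D = (0, 1).
1. P is the midpoint of LD ⇒ P = (0, 1/2)
2. H lies on line LV with LH:HV = 2:3 ⇒ H = (2/5, 0)
3. B lies on line LP with LB:BP = 3:5 ⇒ B = (0, 3/16)
4. X is where the line through P parallel to BV meets line VD ⇒ X = (8/13, 5/13)
2·[XPB] = 5/26, 2·[BHX] = 101/520
[XPB]:[BHX] = 5/26:101/520 = 100/101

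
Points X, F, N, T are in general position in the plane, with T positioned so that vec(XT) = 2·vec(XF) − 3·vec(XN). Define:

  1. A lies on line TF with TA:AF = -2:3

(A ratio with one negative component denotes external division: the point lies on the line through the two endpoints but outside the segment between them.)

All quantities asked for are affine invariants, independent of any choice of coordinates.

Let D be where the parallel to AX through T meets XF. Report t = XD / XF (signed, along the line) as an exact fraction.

t = 2/3

Assign X = (0, 0), F = (1, 0), N = (0, 1), T = (2, -3) — the answer is frame-independent, so this choice is without loss of generality.
1. A lies on line TF with TA:AF = -2:3 ⇒ A = (4, -9)
through T parallel to AX: direction (-4, 9); meets XF at D = (2/3, 0)
D = X + t·(F−X) with t = 2/3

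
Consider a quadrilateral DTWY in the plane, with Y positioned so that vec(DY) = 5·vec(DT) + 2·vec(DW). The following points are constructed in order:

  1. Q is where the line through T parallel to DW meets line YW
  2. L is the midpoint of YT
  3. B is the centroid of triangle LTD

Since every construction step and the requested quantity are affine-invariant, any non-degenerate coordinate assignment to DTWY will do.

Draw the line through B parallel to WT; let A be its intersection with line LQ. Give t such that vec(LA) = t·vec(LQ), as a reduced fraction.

Assign D = (0, 0), T = (1, 0), W = (0, 1), Y = (5, 2) — the answer is frame-independent, so this choice is without loss of generality.
1. Q is where the line through T parallel to DW meets line YW ⇒ Q = (1, 6/5)
2. L is the midpoint of YT ⇒ L = (3, 1)
3. B is the centroid of triangle LTD ⇒ B = (4/3, 1/3)
through B parallel to WT: direction (1, -1); meets LQ at A = (11/27, 34/27)
A = L + t·(Q−L) with t = 35/27

t = 35/27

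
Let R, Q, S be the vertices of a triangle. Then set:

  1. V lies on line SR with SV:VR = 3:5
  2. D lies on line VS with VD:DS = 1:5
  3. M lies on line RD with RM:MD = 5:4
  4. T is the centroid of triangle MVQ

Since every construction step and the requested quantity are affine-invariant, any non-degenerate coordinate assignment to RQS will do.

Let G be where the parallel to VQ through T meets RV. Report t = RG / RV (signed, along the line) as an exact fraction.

Assign R = (0, 0), Q = (1, 0), S = (0, 1) — the answer is frame-independent, so this choice is without loss of generality.
1. V lies on line SR with SV:VR = 3:5 ⇒ V = (0, 5/8)
2. D lies on line VS with VD:DS = 1:5 ⇒ D = (0, 11/16)
3. M lies on line RD with RM:MD = 5:4 ⇒ M = (0, 55/144)
4. T is the centroid of triangle MVQ ⇒ T = (1/3, 145/432)
through T parallel to VQ: direction (1, -5/8); meets RV at G = (0, 235/432)
G = R + t·(V−R) with t = 47/54

t = 47/54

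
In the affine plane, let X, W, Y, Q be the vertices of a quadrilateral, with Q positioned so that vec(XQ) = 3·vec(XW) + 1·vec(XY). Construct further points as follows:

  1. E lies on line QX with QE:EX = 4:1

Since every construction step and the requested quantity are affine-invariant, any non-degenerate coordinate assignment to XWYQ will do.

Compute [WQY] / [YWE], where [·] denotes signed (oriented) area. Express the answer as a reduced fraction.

Assign X = (0, 0), W = (1, 0), Y = (0, 1), Q = (3, 1) — the answer is frame-independent, so this choice is without loss of generality.
1. E lies on line QX with QE:EX = 4:1 ⇒ E = (3/5, 1/5)
2·[WQY] = 3, 2·[YWE] = -1/5
[WQY]:[YWE] = 3:-1/5 = -15

[WQY]:[YWE] = -15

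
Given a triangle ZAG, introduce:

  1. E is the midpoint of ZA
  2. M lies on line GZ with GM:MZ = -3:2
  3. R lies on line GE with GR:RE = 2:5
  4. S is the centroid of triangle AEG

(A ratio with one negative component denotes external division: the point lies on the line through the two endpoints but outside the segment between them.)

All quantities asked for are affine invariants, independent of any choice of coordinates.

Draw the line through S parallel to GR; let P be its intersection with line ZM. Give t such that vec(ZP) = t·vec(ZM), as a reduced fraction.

Assign Z = (0, 0), A = (1, 0), G = (0, 1) — the answer is frame-independent, so this choice is without loss of generality.
1. E is the midpoint of ZA ⇒ E = (1/2, 0)
2. M lies on line GZ with GM:MZ = -3:2 ⇒ M = (0, -2)
3. R lies on line GE with GR:RE = 2:5 ⇒ R = (1/7, 5/7)
4. S is the centroid of triangle AEG ⇒ S = (1/2, 1/3)
through S parallel to GR: direction (1/7, -2/7); meets ZM at P = (0, 4/3)
P = Z + t·(M−Z) with t = -2/3

t = -2/3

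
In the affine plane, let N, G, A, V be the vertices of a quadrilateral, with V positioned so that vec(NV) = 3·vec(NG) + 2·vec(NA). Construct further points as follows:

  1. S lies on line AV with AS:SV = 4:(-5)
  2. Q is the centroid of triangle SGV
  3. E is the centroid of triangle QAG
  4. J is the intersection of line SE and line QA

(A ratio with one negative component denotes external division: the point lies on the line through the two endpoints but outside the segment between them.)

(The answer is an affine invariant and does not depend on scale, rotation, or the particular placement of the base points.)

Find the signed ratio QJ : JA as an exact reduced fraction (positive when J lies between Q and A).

QJ:JA = -1/16

Work in coordinates with N = (0, 0), G = (1, 0), A = (0, 1), V = (3, 2).
1. S lies on line AV with AS:SV = 4:(-5) ⇒ S = (-12, -3)
2. Q is the centroid of triangle SGV ⇒ Q = (-8/3, -1/3)
3. E is the centroid of triangle QAG ⇒ E = (-5/9, 2/9)
4. J is the intersection of line SE and line QA ⇒ J = (-128/45, -19/45)
J = Q + t·(A−Q) with t = -1/15, so QJ:JA = t:(1−t) = -1/15:16/15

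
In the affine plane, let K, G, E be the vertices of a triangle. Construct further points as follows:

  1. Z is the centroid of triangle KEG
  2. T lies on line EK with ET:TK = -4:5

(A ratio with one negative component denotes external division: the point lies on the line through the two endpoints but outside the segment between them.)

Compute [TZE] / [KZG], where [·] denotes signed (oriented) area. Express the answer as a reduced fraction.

[TZE]:[KZG] = 4

Set K = (0, 0), G = (1, 0), E = (0, 1); any affine frame gives the same invariant.
1. Z is the centroid of triangle KEG ⇒ Z = (1/3, 1/3)
2. T lies on line EK with ET:TK = -4:5 ⇒ T = (0, 5)
2·[TZE] = -4/3, 2·[KZG] = -1/3
[TZE]:[KZG] = -4/3:-1/3 = 4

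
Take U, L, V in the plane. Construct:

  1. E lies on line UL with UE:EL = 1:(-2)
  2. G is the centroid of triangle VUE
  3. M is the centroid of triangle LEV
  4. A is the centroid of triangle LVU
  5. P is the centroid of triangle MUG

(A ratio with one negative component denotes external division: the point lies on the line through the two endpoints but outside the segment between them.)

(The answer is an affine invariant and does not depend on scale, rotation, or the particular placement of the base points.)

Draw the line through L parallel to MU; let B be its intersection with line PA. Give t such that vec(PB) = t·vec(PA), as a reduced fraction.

Set U = (0, 0), L = (1, 0), V = (0, 1); any affine frame gives the same invariant.
1. E lies on line UL with UE:EL = 1:(-2) ⇒ E = (-1, 0)
2. G is the centroid of triangle VUE ⇒ G = (-1/3, 1/3)
3. M is the centroid of triangle LEV ⇒ M = (0, 1/3)
4. A is the centroid of triangle LVU ⇒ A = (1/3, 1/3)
5. P is the centroid of triangle MUG ⇒ P = (-1/9, 2/9)
through L parallel to MU: direction (0, -1/3); meets PA at B = (1, 1/2)
B = P + t·(A−P) with t = 5/2

t = 5/2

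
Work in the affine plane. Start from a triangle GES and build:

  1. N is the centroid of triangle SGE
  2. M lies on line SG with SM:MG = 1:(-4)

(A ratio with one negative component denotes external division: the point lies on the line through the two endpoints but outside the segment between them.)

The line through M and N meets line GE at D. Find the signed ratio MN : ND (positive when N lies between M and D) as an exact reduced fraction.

MN:ND = 3

Assign G = (0, 0), E = (1, 0), S = (0, 1) — the answer is frame-independent, so this choice is without loss of generality.
1. N is the centroid of triangle SGE ⇒ N = (1/3, 1/3)
2. M lies on line SG with SM:MG = 1:(-4) ⇒ M = (0, 4/3)
line MN meets GE at D = (4/9, 0)
N = M + t·(D−M) with t = 3/4, so MN:ND = 3/4:1/4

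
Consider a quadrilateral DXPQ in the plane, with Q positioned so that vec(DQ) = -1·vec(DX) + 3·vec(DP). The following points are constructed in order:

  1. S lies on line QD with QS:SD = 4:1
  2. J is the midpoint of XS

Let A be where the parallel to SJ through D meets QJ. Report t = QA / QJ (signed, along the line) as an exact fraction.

t = 5/4

Assign D = (0, 0), X = (1, 0), P = (0, 1), Q = (-1, 3) — the answer is frame-independent, so this choice is without loss of generality.
1. S lies on line QD with QS:SD = 4:1 ⇒ S = (-1/5, 3/5)
2. J is the midpoint of XS ⇒ J = (2/5, 3/10)
through D parallel to SJ: direction (3/5, -3/10); meets QJ at A = (3/4, -3/8)
A = Q + t·(J−Q) with t = 5/4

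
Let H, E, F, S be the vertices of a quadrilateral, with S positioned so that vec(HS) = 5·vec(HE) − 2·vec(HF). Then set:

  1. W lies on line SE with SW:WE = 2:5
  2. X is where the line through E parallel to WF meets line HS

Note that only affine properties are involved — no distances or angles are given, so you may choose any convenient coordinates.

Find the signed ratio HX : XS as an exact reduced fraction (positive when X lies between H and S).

HX:XS = 17/14

Work in coordinates with H = (0, 0), E = (1, 0), F = (0, 1), S = (5, -2).
1. W lies on line SE with SW:WE = 2:5 ⇒ W = (27/7, -10/7)
2. X is where the line through E parallel to WF meets line HS ⇒ X = (85/31, -34/31)
X = H + t·(S−H) with t = 17/31, so HX:XS = t:(1−t) = 17/31:14/31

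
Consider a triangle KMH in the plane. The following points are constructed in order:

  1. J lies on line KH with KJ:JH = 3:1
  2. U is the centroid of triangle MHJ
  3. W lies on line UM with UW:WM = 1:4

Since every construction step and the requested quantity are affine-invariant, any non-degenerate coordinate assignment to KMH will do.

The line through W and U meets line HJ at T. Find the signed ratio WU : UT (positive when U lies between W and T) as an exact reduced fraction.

Work in coordinates with K = (0, 0), M = (1, 0), H = (0, 1).
1. J lies on line KH with KJ:JH = 3:1 ⇒ J = (0, 3/4)
2. U is the centroid of triangle MHJ ⇒ U = (1/3, 7/12)
3. W lies on line UM with UW:WM = 1:4 ⇒ W = (7/15, 7/15)
line WU meets HJ at T = (0, 7/8)
U = W + t·(T−W) with t = 2/7, so WU:UT = 2/7:5/7

WU:UT = 2/5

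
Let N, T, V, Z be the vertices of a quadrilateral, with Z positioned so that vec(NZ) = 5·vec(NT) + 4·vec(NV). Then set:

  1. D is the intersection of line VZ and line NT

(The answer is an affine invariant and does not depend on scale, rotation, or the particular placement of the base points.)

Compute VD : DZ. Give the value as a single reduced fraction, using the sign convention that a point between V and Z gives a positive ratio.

Choose coordinates N = (0, 0), T = (1, 0), V = (0, 1), Z = (5, 4).
1. D is the intersection of line VZ and line NT ⇒ D = (-5/3, 0)
D = V + t·(Z−V) with t = -1/3, so VD:DZ = t:(1−t) = -1/3:4/3

VD:DZ = -1/4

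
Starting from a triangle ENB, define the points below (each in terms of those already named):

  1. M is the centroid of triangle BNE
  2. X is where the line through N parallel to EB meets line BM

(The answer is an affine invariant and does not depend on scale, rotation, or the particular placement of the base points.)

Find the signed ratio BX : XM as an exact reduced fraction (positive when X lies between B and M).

Choose coordinates E = (0, 0), N = (1, 0), B = (0, 1).
1. M is the centroid of triangle BNE ⇒ M = (1/3, 1/3)
2. X is where the line through N parallel to EB meets line BM ⇒ X = (1, -1)
X = B + t·(M−B) with t = 3, so BX:XM = t:(1−t) = 3:-2

BX:XM = -3/2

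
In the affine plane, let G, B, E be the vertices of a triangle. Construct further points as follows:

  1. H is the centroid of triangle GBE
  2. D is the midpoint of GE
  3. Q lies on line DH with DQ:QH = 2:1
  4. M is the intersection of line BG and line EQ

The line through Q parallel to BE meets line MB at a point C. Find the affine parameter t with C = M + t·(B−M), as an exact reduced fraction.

Choose coordinates G = (0, 0), B = (1, 0), E = (0, 1).
1. H is the centroid of triangle GBE ⇒ H = (1/3, 1/3)
2. D is the midpoint of GE ⇒ D = (0, 1/2)
3. Q lies on line DH with DQ:QH = 2:1 ⇒ Q = (2/9, 7/18)
4. M is the intersection of line BG and line EQ ⇒ M = (4/11, 0)
through Q parallel to BE: direction (-1, 1); meets MB at C = (11/18, 0)
C = M + t·(B−M) with t = 7/18

t = 7/18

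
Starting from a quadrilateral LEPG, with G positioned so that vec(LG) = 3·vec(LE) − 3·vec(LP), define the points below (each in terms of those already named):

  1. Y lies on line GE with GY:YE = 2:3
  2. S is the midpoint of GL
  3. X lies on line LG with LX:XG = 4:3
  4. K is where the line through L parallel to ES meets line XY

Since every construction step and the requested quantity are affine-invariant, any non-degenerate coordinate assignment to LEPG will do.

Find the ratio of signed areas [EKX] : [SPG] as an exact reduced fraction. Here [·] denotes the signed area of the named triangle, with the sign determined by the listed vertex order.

Assign L = (0, 0), E = (1, 0), P = (0, 1), G = (3, -3) — the answer is frame-independent, so this choice is without loss of generality.
1. Y lies on line GE with GY:YE = 2:3 ⇒ Y = (11/5, -9/5)
2. S is the midpoint of GL ⇒ S = (3/2, -3/2)
3. X lies on line LG with LX:XG = 4:3 ⇒ X = (12/7, -12/7)
4. K is where the line through L parallel to ES meets line XY ⇒ K = (1/2, -3/2)
2·[EKX] = 27/14, 2·[SPG] = -3/2
[EKX]:[SPG] = 27/14:-3/2 = -9/7

[EKX]:[SPG] = -9/7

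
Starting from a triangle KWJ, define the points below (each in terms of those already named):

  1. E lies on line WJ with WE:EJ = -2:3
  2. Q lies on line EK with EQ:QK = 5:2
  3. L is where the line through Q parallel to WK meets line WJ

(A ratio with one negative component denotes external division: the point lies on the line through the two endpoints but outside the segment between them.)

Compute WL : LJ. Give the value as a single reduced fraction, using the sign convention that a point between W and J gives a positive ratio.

WL:LJ = -4/11

Work in coordinates with K = (0, 0), W = (1, 0), J = (0, 1).
1. E lies on line WJ with WE:EJ = -2:3 ⇒ E = (3, -2)
2. Q lies on line EK with EQ:QK = 5:2 ⇒ Q = (6/7, -4/7)
3. L is where the line through Q parallel to WK meets line WJ ⇒ L = (11/7, -4/7)
L = W + t·(J−W) with t = -4/7, so WL:LJ = t:(1−t) = -4/7:11/7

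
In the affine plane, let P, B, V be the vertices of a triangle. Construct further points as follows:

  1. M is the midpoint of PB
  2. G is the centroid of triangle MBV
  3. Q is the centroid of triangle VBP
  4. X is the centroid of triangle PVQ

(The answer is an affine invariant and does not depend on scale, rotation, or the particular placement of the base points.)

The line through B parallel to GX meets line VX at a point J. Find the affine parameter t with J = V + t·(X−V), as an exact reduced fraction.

t = 15/11

Choose coordinates P = (0, 0), B = (1, 0), V = (0, 1).
1. M is the midpoint of PB ⇒ M = (1/2, 0)
2. G is the centroid of triangle MBV ⇒ G = (1/2, 1/3)
3. Q is the centroid of triangle VBP ⇒ Q = (1/3, 1/3)
4. X is the centroid of triangle PVQ ⇒ X = (1/9, 4/9)
through B parallel to GX: direction (-7/18, 1/9); meets VX at J = (5/33, 8/33)
J = V + t·(X−V) with t = 15/11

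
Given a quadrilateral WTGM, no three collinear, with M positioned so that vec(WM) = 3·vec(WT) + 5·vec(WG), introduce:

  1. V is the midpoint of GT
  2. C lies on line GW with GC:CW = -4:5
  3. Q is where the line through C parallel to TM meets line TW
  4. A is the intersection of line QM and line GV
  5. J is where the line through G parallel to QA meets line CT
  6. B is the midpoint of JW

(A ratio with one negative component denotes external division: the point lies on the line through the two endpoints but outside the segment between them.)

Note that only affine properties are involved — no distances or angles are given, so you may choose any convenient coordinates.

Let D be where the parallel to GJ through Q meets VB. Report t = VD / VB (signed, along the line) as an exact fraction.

Set W = (0, 0), T = (1, 0), G = (0, 1), M = (3, 5); any affine frame gives the same invariant.
1. V is the midpoint of GT ⇒ V = (1/2, 1/2)
2. C lies on line GW with GC:CW = -4:5 ⇒ C = (0, 5)
3. Q is where the line through C parallel to TM meets line TW ⇒ Q = (-2, 0)
4. A is the intersection of line QM and line GV ⇒ A = (-1/2, 3/2)
5. J is where the line through G parallel to QA meets line CT ⇒ J = (2/3, 5/3)
6. B is the midpoint of JW ⇒ B = (1/3, 5/6)
through Q parallel to GJ: direction (2/3, 2/3); meets VB at D = (-1/6, 11/6)
D = V + t·(B−V) with t = 4

t = 4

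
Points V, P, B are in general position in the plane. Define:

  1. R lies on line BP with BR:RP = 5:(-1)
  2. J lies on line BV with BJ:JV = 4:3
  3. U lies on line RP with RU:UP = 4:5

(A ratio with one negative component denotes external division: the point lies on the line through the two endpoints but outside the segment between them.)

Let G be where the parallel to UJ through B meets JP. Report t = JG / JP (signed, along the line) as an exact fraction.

Choose coordinates V = (0, 0), P = (1, 0), B = (0, 1).
1. R lies on line BP with BR:RP = 5:(-1) ⇒ R = (5/4, -1/4)
2. J lies on line BV with BJ:JV = 4:3 ⇒ J = (0, 3/7)
3. U lies on line RP with RU:UP = 4:5 ⇒ U = (41/36, -5/36)
through B parallel to UJ: direction (-41/36, 143/252); meets JP at G = (41/5, -108/35)
G = J + t·(P−J) with t = 41/5

t = 41/5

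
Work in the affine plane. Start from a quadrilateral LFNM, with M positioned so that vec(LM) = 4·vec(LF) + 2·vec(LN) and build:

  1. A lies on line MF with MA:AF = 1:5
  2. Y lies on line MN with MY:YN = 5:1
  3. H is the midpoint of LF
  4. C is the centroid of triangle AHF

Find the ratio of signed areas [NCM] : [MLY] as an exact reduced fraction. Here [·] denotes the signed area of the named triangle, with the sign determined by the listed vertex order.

[NCM]:[MLY] = -31/30

Choose coordinates L = (0, 0), F = (1, 0), N = (0, 1), M = (4, 2).
1. A lies on line MF with MA:AF = 1:5 ⇒ A = (7/2, 5/3)
2. Y lies on line MN with MY:YN = 5:1 ⇒ Y = (2/3, 7/6)
3. H is the midpoint of LF ⇒ H = (1/2, 0)
4. C is the centroid of triangle AHF ⇒ C = (5/3, 5/9)
2·[NCM] = 31/9, 2·[MLY] = -10/3
[NCM]:[MLY] = 31/9:-10/3 = -31/30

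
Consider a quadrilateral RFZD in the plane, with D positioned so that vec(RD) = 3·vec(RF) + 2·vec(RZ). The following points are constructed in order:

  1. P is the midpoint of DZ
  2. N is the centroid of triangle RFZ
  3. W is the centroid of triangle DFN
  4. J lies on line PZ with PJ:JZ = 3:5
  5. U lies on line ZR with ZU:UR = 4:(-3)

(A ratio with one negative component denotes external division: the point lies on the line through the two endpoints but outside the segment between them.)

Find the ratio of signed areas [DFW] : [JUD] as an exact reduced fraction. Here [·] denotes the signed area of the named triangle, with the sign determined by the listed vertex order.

Choose coordinates R = (0, 0), F = (1, 0), Z = (0, 1), D = (3, 2).
1. P is the midpoint of DZ ⇒ P = (3/2, 3/2)
2. N is the centroid of triangle RFZ ⇒ N = (1/3, 1/3)
3. W is the centroid of triangle DFN ⇒ W = (13/9, 7/9)
4. J lies on line PZ with PJ:JZ = 3:5 ⇒ J = (15/16, 21/16)
5. U lies on line ZR with ZU:UR = 4:(-3) ⇒ U = (0, -3)
2·[DFW] = -2/3, 2·[JUD] = 33/4
[DFW]:[JUD] = -2/3:33/4 = -8/99

[DFW]:[JUD] = -8/99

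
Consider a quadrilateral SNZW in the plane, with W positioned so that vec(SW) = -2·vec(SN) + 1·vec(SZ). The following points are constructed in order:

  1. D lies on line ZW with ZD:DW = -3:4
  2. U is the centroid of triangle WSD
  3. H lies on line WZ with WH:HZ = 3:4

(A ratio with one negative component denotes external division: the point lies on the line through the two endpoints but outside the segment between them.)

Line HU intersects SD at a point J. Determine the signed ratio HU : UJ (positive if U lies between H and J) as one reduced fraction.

Assign S = (0, 0), N = (1, 0), Z = (0, 1), W = (-2, 1) — the answer is frame-independent, so this choice is without loss of generality.
1. D lies on line ZW with ZD:DW = -3:4 ⇒ D = (6, 1)
2. U is the centroid of triangle WSD ⇒ U = (4/3, 2/3)
3. H lies on line WZ with WH:HZ = 3:4 ⇒ H = (-8/7, 1)
line HU meets SD at J = (132/47, 22/47)
U = H + t·(J−H) with t = 47/75, so HU:UJ = 47/75:28/75

HU:UJ = 47/28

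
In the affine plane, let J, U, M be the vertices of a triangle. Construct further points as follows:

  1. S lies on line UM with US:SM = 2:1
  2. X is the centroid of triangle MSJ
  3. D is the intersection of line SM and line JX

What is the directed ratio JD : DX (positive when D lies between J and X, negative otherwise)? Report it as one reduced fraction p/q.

JD:DX = -3

Work in coordinates with J = (0, 0), U = (1, 0), M = (0, 1).
1. S lies on line UM with US:SM = 2:1 ⇒ S = (1/3, 2/3)
2. X is the centroid of triangle MSJ ⇒ X = (1/9, 5/9)
3. D is the intersection of line SM and line JX ⇒ D = (1/6, 5/6)
D = J + t·(X−J) with t = 3/2, so JD:DX = t:(1−t) = 3/2:-1/2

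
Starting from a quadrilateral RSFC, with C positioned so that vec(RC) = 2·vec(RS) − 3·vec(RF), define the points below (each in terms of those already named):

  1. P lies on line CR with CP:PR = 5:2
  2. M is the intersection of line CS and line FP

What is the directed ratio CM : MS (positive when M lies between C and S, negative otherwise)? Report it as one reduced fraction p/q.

CM:MS = -10/9

Assign R = (0, 0), S = (1, 0), F = (0, 1), C = (2, -3) — the answer is frame-independent, so this choice is without loss of generality.
1. P lies on line CR with CP:PR = 5:2 ⇒ P = (4/7, -6/7)
2. M is the intersection of line CS and line FP ⇒ M = (-8, 27)
M = C + t·(S−C) with t = 10, so CM:MS = t:(1−t) = 10:-9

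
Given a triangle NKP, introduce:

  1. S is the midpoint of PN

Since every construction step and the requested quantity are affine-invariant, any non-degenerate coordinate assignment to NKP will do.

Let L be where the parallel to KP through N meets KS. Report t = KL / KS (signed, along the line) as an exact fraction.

t = 2

Work in coordinates with N = (0, 0), K = (1, 0), P = (0, 1).
1. S is the midpoint of PN ⇒ S = (0, 1/2)
through N parallel to KP: direction (-1, 1); meets KS at L = (-1, 1)
L = K + t·(S−K) with t = 2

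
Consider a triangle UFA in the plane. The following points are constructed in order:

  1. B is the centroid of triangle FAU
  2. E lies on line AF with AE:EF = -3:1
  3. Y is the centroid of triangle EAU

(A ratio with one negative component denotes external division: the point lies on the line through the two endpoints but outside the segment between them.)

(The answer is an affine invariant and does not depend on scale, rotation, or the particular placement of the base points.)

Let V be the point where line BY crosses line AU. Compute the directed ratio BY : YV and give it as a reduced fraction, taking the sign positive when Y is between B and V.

Set U = (0, 0), F = (1, 0), A = (0, 1); any affine frame gives the same invariant.
1. B is the centroid of triangle FAU ⇒ B = (1/3, 1/3)
2. E lies on line AF with AE:EF = -3:1 ⇒ E = (3/2, -1/2)
3. Y is the centroid of triangle EAU ⇒ Y = (1/2, 1/6)
line BY meets AU at V = (0, 2/3)
Y = B + t·(V−B) with t = -1/2, so BY:YV = -1/2:3/2

BY:YV = -1/3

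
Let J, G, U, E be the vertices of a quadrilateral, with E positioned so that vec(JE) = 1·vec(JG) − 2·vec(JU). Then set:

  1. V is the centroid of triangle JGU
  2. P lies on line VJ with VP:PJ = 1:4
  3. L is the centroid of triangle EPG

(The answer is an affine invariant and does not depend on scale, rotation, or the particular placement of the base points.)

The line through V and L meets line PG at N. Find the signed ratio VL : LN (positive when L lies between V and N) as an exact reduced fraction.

VL:LN = -25/22

Work in coordinates with J = (0, 0), G = (1, 0), U = (0, 1), E = (1, -2).
1. V is the centroid of triangle JGU ⇒ V = (1/3, 1/3)
2. P lies on line VJ with VP:PJ = 1:4 ⇒ P = (4/15, 4/15)
3. L is the centroid of triangle EPG ⇒ L = (34/45, -26/45)
line VL meets PG at N = (48/125, 28/125)
L = V + t·(N−V) with t = 25/3, so VL:LN = 25/3:-22/3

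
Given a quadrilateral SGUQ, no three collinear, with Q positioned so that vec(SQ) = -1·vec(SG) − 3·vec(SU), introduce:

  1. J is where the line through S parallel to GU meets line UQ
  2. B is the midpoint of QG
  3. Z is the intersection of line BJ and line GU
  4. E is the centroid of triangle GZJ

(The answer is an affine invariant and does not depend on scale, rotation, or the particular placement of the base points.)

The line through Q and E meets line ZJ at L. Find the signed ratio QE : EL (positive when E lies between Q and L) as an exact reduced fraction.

Choose coordinates S = (0, 0), G = (1, 0), U = (0, 1), Q = (-1, -3).
1. J is where the line through S parallel to GU meets line UQ ⇒ J = (-1/5, 1/5)
2. B is the midpoint of QG ⇒ B = (0, -3/2)
3. Z is the intersection of line BJ and line GU ⇒ Z = (-1/3, 4/3)
4. E is the centroid of triangle GZJ ⇒ E = (7/45, 23/45)
line QE meets ZJ at L = (-2/15, -11/30)
E = Q + t·(L−Q) with t = 4/3, so QE:EL = 4/3:-1/3

QE:EL = -4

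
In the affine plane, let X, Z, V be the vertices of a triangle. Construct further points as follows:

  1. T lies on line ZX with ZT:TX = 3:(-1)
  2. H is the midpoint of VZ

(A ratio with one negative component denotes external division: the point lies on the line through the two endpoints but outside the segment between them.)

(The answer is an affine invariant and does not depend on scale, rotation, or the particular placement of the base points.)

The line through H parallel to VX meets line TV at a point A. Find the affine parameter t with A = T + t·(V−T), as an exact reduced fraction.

t = 2

Assign X = (0, 0), Z = (1, 0), V = (0, 1) — the answer is frame-independent, so this choice is without loss of generality.
1. T lies on line ZX with ZT:TX = 3:(-1) ⇒ T = (-1/2, 0)
2. H is the midpoint of VZ ⇒ H = (1/2, 1/2)
through H parallel to VX: direction (0, -1); meets TV at A = (1/2, 2)
A = T + t·(V−T) with t = 2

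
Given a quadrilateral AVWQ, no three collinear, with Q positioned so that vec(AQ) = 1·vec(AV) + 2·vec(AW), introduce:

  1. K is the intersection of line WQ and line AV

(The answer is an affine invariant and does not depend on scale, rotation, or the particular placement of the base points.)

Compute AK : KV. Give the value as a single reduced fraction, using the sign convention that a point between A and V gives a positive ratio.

AK:KV = -1/2

Assign A = (0, 0), V = (1, 0), W = (0, 1), Q = (1, 2) — the answer is frame-independent, so this choice is without loss of generality.
1. K is the intersection of line WQ and line AV ⇒ K = (-1, 0)
K = A + t·(V−A) with t = -1, so AK:KV = t:(1−t) = -1:2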